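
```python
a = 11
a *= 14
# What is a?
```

Trace (tracking a):
a = 11  # -> a = 11
a *= 14  # -> a = 154

Answer: 154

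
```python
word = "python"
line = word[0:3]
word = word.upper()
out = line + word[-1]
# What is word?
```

Answer: 'PYTHON'

Derivation:
Trace (tracking word):
word = 'python'  # -> word = 'python'
line = word[0:3]  # -> line = 'pyt'
word = word.upper()  # -> word = 'PYTHON'
out = line + word[-1]  # -> out = 'pytN'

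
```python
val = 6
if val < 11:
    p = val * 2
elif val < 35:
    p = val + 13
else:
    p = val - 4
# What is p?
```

Answer: 12

Derivation:
Trace (tracking p):
val = 6  # -> val = 6
if val < 11:  # condition is True
    p = val * 2  # -> p = 12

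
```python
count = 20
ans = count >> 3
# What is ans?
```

Answer: 2

Derivation:
Trace (tracking ans):
count = 20  # -> count = 20
ans = count >> 3  # -> ans = 2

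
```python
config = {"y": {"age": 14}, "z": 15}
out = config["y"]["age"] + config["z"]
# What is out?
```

Answer: 29

Derivation:
Trace (tracking out):
config = {'y': {'age': 14}, 'z': 15}  # -> config = {'y': {'age': 14}, 'z': 15}
out = config['y']['age'] + config['z']  # -> out = 29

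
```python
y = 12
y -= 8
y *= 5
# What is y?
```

Trace (tracking y):
y = 12  # -> y = 12
y -= 8  # -> y = 4
y *= 5  # -> y = 20

Answer: 20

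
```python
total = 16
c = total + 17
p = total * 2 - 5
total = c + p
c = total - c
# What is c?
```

Trace (tracking c):
total = 16  # -> total = 16
c = total + 17  # -> c = 33
p = total * 2 - 5  # -> p = 27
total = c + p  # -> total = 60
c = total - c  # -> c = 27

Answer: 27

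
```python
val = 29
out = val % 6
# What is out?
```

Answer: 5

Derivation:
Trace (tracking out):
val = 29  # -> val = 29
out = val % 6  # -> out = 5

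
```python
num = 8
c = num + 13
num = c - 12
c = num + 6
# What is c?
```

Answer: 15

Derivation:
Trace (tracking c):
num = 8  # -> num = 8
c = num + 13  # -> c = 21
num = c - 12  # -> num = 9
c = num + 6  # -> c = 15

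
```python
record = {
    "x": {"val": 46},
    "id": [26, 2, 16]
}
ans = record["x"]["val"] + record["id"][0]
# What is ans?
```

Trace (tracking ans):
record = {'x': {'val': 46}, 'id': [26, 2, 16]}  # -> record = {'x': {'val': 46}, 'id': [26, 2, 16]}
ans = record['x']['val'] + record['id'][0]  # -> ans = 72

Answer: 72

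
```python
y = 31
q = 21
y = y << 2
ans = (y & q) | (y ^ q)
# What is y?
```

Trace (tracking y):
y = 31  # -> y = 31
q = 21  # -> q = 21
y = y << 2  # -> y = 124
ans = y & q | y ^ q  # -> ans = 125

Answer: 124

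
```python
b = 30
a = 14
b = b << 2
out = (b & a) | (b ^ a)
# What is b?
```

Trace (tracking b):
b = 30  # -> b = 30
a = 14  # -> a = 14
b = b << 2  # -> b = 120
out = b & a | b ^ a  # -> out = 126

Answer: 120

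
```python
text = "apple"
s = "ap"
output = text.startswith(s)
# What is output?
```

Trace (tracking output):
text = 'apple'  # -> text = 'apple'
s = 'ap'  # -> s = 'ap'
output = text.startswith(s)  # -> output = True

Answer: True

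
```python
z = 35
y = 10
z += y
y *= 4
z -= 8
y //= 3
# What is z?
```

Answer: 37

Derivation:
Trace (tracking z):
z = 35  # -> z = 35
y = 10  # -> y = 10
z += y  # -> z = 45
y *= 4  # -> y = 40
z -= 8  # -> z = 37
y //= 3  # -> y = 13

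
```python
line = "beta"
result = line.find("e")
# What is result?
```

Trace (tracking result):
line = 'beta'  # -> line = 'beta'
result = line.find('e')  # -> result = 1

Answer: 1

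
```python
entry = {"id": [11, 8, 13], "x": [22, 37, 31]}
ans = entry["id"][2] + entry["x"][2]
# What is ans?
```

Trace (tracking ans):
entry = {'id': [11, 8, 13], 'x': [22, 37, 31]}  # -> entry = {'id': [11, 8, 13], 'x': [22, 37, 31]}
ans = entry['id'][2] + entry['x'][2]  # -> ans = 44

Answer: 44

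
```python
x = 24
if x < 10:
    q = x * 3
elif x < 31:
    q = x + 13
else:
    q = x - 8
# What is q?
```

Trace (tracking q):
x = 24  # -> x = 24
if x < 10:  # condition is False
elif x < 31:  # condition is True
    q = x + 13  # -> q = 37

Answer: 37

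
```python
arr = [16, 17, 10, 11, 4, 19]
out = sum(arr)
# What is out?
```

Trace (tracking out):
arr = [16, 17, 10, 11, 4, 19]  # -> arr = [16, 17, 10, 11, 4, 19]
out = sum(arr)  # -> out = 77

Answer: 77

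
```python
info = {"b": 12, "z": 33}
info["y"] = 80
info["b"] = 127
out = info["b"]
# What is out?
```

Trace (tracking out):
info = {'b': 12, 'z': 33}  # -> info = {'b': 12, 'z': 33}
info['y'] = 80  # -> info = {'b': 12, 'z': 33, 'y': 80}
info['b'] = 127  # -> info = {'b': 127, 'z': 33, 'y': 80}
out = info['b']  # -> out = 127

Answer: 127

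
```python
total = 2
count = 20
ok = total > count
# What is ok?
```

Answer: False

Derivation:
Trace (tracking ok):
total = 2  # -> total = 2
count = 20  # -> count = 20
ok = total > count  # -> ok = False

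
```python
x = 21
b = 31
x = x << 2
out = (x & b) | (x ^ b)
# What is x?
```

Answer: 84

Derivation:
Trace (tracking x):
x = 21  # -> x = 21
b = 31  # -> b = 31
x = x << 2  # -> x = 84
out = x & b | x ^ b  # -> out = 95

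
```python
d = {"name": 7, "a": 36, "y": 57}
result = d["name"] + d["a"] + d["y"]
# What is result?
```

Answer: 100

Derivation:
Trace (tracking result):
d = {'name': 7, 'a': 36, 'y': 57}  # -> d = {'name': 7, 'a': 36, 'y': 57}
result = d['name'] + d['a'] + d['y']  # -> result = 100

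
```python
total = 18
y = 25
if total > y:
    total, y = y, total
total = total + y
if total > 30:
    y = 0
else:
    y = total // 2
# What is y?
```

Trace (tracking y):
total = 18  # -> total = 18
y = 25  # -> y = 25
if total > y:  # condition is False
total = total + y  # -> total = 43
if total > 30:  # condition is True
    y = 0  # -> y = 0

Answer: 0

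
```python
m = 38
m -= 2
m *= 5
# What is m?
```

Answer: 180

Derivation:
Trace (tracking m):
m = 38  # -> m = 38
m -= 2  # -> m = 36
m *= 5  # -> m = 180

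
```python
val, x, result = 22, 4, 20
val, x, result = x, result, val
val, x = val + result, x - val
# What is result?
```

Answer: 22

Derivation:
Trace (tracking result):
val, x, result = (22, 4, 20)  # -> val = 22, x = 4, result = 20
val, x, result = (x, result, val)  # -> val = 4, x = 20, result = 22
val, x = (val + result, x - val)  # -> val = 26, x = 16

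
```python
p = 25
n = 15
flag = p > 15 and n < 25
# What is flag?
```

Trace (tracking flag):
p = 25  # -> p = 25
n = 15  # -> n = 15
flag = p > 15 and n < 25  # -> flag = True

Answer: True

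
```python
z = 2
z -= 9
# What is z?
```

Answer: -7

Derivation:
Trace (tracking z):
z = 2  # -> z = 2
z -= 9  # -> z = -7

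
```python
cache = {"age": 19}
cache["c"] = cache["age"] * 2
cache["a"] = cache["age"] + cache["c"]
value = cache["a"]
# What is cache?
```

Answer: {'age': 19, 'c': 38, 'a': 57}

Derivation:
Trace (tracking cache):
cache = {'age': 19}  # -> cache = {'age': 19}
cache['c'] = cache['age'] * 2  # -> cache = {'age': 19, 'c': 38}
cache['a'] = cache['age'] + cache['c']  # -> cache = {'age': 19, 'c': 38, 'a': 57}
value = cache['a']  # -> value = 57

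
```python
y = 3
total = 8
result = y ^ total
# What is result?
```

Answer: 11

Derivation:
Trace (tracking result):
y = 3  # -> y = 3
total = 8  # -> total = 8
result = y ^ total  # -> result = 11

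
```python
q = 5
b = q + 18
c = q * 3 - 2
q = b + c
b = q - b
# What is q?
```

Trace (tracking q):
q = 5  # -> q = 5
b = q + 18  # -> b = 23
c = q * 3 - 2  # -> c = 13
q = b + c  # -> q = 36
b = q - b  # -> b = 13

Answer: 36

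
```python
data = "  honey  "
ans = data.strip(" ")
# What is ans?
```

Answer: 'honey'

Derivation:
Trace (tracking ans):
data = '  honey  '  # -> data = '  honey  '
ans = data.strip(' ')  # -> ans = 'honey'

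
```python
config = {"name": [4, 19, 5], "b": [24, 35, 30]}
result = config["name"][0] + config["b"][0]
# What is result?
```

Trace (tracking result):
config = {'name': [4, 19, 5], 'b': [24, 35, 30]}  # -> config = {'name': [4, 19, 5], 'b': [24, 35, 30]}
result = config['name'][0] + config['b'][0]  # -> result = 28

Answer: 28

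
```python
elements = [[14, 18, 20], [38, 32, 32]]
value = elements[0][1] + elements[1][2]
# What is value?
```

Trace (tracking value):
elements = [[14, 18, 20], [38, 32, 32]]  # -> elements = [[14, 18, 20], [38, 32, 32]]
value = elements[0][1] + elements[1][2]  # -> value = 50

Answer: 50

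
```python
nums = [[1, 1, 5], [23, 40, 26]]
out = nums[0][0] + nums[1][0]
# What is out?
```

Answer: 24

Derivation:
Trace (tracking out):
nums = [[1, 1, 5], [23, 40, 26]]  # -> nums = [[1, 1, 5], [23, 40, 26]]
out = nums[0][0] + nums[1][0]  # -> out = 24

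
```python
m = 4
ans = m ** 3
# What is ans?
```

Trace (tracking ans):
m = 4  # -> m = 4
ans = m ** 3  # -> ans = 64

Answer: 64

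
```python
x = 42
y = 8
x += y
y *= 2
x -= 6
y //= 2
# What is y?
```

Trace (tracking y):
x = 42  # -> x = 42
y = 8  # -> y = 8
x += y  # -> x = 50
y *= 2  # -> y = 16
x -= 6  # -> x = 44
y //= 2  # -> y = 8

Answer: 8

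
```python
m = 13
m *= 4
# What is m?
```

Answer: 52

Derivation:
Trace (tracking m):
m = 13  # -> m = 13
m *= 4  # -> m = 52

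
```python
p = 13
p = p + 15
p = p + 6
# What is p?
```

Answer: 34

Derivation:
Trace (tracking p):
p = 13  # -> p = 13
p = p + 15  # -> p = 28
p = p + 6  # -> p = 34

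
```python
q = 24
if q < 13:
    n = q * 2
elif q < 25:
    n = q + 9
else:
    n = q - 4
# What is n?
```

Trace (tracking n):
q = 24  # -> q = 24
if q < 13:  # condition is False
elif q < 25:  # condition is True
    n = q + 9  # -> n = 33

Answer: 33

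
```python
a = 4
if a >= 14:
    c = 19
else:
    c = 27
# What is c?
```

Trace (tracking c):
a = 4  # -> a = 4
if a >= 14:  # condition is False
else:
    c = 27  # -> c = 27

Answer: 27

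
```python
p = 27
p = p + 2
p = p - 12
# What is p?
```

Answer: 17

Derivation:
Trace (tracking p):
p = 27  # -> p = 27
p = p + 2  # -> p = 29
p = p - 12  # -> p = 17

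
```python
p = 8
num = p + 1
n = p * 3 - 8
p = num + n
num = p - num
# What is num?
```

Answer: 16

Derivation:
Trace (tracking num):
p = 8  # -> p = 8
num = p + 1  # -> num = 9
n = p * 3 - 8  # -> n = 16
p = num + n  # -> p = 25
num = p - num  # -> num = 16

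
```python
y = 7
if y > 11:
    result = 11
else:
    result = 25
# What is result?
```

Answer: 25

Derivation:
Trace (tracking result):
y = 7  # -> y = 7
if y > 11:  # condition is False
else:
    result = 25  # -> result = 25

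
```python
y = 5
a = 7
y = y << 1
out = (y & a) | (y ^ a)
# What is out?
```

Trace (tracking out):
y = 5  # -> y = 5
a = 7  # -> a = 7
y = y << 1  # -> y = 10
out = y & a | y ^ a  # -> out = 15

Answer: 15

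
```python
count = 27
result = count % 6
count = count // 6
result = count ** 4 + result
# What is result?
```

Answer: 259

Derivation:
Trace (tracking result):
count = 27  # -> count = 27
result = count % 6  # -> result = 3
count = count // 6  # -> count = 4
result = count ** 4 + result  # -> result = 259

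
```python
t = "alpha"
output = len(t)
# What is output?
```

Answer: 5

Derivation:
Trace (tracking output):
t = 'alpha'  # -> t = 'alpha'
output = len(t)  # -> output = 5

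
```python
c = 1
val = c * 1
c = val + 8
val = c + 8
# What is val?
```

Trace (tracking val):
c = 1  # -> c = 1
val = c * 1  # -> val = 1
c = val + 8  # -> c = 9
val = c + 8  # -> val = 17

Answer: 17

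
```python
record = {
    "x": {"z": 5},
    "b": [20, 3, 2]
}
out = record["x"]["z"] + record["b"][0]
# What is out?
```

Trace (tracking out):
record = {'x': {'z': 5}, 'b': [20, 3, 2]}  # -> record = {'x': {'z': 5}, 'b': [20, 3, 2]}
out = record['x']['z'] + record['b'][0]  # -> out = 25

Answer: 25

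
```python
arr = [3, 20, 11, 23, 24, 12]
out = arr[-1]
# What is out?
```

Answer: 12

Derivation:
Trace (tracking out):
arr = [3, 20, 11, 23, 24, 12]  # -> arr = [3, 20, 11, 23, 24, 12]
out = arr[-1]  # -> out = 12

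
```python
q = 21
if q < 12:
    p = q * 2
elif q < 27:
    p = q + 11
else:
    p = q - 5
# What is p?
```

Answer: 32

Derivation:
Trace (tracking p):
q = 21  # -> q = 21
if q < 12:  # condition is False
elif q < 27:  # condition is True
    p = q + 11  # -> p = 32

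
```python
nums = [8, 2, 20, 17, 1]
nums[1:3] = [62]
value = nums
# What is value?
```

Trace (tracking value):
nums = [8, 2, 20, 17, 1]  # -> nums = [8, 2, 20, 17, 1]
nums[1:3] = [62]  # -> nums = [8, 62, 17, 1]
value = nums  # -> value = [8, 62, 17, 1]

Answer: [8, 62, 17, 1]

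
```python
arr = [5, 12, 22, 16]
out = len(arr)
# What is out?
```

Answer: 4

Derivation:
Trace (tracking out):
arr = [5, 12, 22, 16]  # -> arr = [5, 12, 22, 16]
out = len(arr)  # -> out = 4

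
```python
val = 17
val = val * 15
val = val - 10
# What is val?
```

Answer: 245

Derivation:
Trace (tracking val):
val = 17  # -> val = 17
val = val * 15  # -> val = 255
val = val - 10  # -> val = 245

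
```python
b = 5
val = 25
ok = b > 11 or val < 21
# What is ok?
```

Trace (tracking ok):
b = 5  # -> b = 5
val = 25  # -> val = 25
ok = b > 11 or val < 21  # -> ok = False

Answer: False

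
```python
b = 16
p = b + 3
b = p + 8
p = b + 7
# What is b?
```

Answer: 27

Derivation:
Trace (tracking b):
b = 16  # -> b = 16
p = b + 3  # -> p = 19
b = p + 8  # -> b = 27
p = b + 7  # -> p = 34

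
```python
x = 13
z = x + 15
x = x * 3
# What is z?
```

Trace (tracking z):
x = 13  # -> x = 13
z = x + 15  # -> z = 28
x = x * 3  # -> x = 39

Answer: 28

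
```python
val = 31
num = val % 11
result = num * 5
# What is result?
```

Answer: 45

Derivation:
Trace (tracking result):
val = 31  # -> val = 31
num = val % 11  # -> num = 9
result = num * 5  # -> result = 45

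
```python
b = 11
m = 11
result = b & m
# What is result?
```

Trace (tracking result):
b = 11  # -> b = 11
m = 11  # -> m = 11
result = b & m  # -> result = 11

Answer: 11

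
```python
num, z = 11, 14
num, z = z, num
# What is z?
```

Answer: 11

Derivation:
Trace (tracking z):
num, z = (11, 14)  # -> num = 11, z = 14
num, z = (z, num)  # -> num = 14, z = 11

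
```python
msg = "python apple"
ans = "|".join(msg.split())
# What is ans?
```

Trace (tracking ans):
msg = 'python apple'  # -> msg = 'python apple'
ans = '|'.join(msg.split())  # -> ans = 'python|apple'

Answer: 'python|apple'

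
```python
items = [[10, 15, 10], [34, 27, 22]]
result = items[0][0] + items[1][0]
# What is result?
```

Trace (tracking result):
items = [[10, 15, 10], [34, 27, 22]]  # -> items = [[10, 15, 10], [34, 27, 22]]
result = items[0][0] + items[1][0]  # -> result = 44

Answer: 44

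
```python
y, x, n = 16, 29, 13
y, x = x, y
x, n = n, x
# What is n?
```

Answer: 16

Derivation:
Trace (tracking n):
y, x, n = (16, 29, 13)  # -> y = 16, x = 29, n = 13
y, x = (x, y)  # -> y = 29, x = 16
x, n = (n, x)  # -> x = 13, n = 16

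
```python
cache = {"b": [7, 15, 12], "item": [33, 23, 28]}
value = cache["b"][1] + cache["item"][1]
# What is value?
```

Trace (tracking value):
cache = {'b': [7, 15, 12], 'item': [33, 23, 28]}  # -> cache = {'b': [7, 15, 12], 'item': [33, 23, 28]}
value = cache['b'][1] + cache['item'][1]  # -> value = 38

Answer: 38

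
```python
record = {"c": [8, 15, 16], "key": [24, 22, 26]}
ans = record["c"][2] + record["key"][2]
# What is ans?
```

Trace (tracking ans):
record = {'c': [8, 15, 16], 'key': [24, 22, 26]}  # -> record = {'c': [8, 15, 16], 'key': [24, 22, 26]}
ans = record['c'][2] + record['key'][2]  # -> ans = 42

Answer: 42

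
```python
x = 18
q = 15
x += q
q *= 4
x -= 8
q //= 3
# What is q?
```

Answer: 20

Derivation:
Trace (tracking q):
x = 18  # -> x = 18
q = 15  # -> q = 15
x += q  # -> x = 33
q *= 4  # -> q = 60
x -= 8  # -> x = 25
q //= 3  # -> q = 20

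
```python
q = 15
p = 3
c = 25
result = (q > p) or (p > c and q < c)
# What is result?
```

Trace (tracking result):
q = 15  # -> q = 15
p = 3  # -> p = 3
c = 25  # -> c = 25
result = q > p or (p > c and q < c)  # -> result = True

Answer: True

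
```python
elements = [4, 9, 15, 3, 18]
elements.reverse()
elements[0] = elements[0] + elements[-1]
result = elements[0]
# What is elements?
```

Trace (tracking elements):
elements = [4, 9, 15, 3, 18]  # -> elements = [4, 9, 15, 3, 18]
elements.reverse()  # -> elements = [18, 3, 15, 9, 4]
elements[0] = elements[0] + elements[-1]  # -> elements = [22, 3, 15, 9, 4]
result = elements[0]  # -> result = 22

Answer: [22, 3, 15, 9, 4]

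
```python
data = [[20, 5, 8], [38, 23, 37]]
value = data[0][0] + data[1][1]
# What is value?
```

Trace (tracking value):
data = [[20, 5, 8], [38, 23, 37]]  # -> data = [[20, 5, 8], [38, 23, 37]]
value = data[0][0] + data[1][1]  # -> value = 43

Answer: 43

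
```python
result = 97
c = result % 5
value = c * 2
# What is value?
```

Trace (tracking value):
result = 97  # -> result = 97
c = result % 5  # -> c = 2
value = c * 2  # -> value = 4

Answer: 4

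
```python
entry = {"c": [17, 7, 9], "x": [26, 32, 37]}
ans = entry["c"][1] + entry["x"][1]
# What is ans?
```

Answer: 39

Derivation:
Trace (tracking ans):
entry = {'c': [17, 7, 9], 'x': [26, 32, 37]}  # -> entry = {'c': [17, 7, 9], 'x': [26, 32, 37]}
ans = entry['c'][1] + entry['x'][1]  # -> ans = 39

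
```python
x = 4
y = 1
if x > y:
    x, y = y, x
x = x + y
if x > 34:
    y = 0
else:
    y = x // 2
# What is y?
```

Trace (tracking y):
x = 4  # -> x = 4
y = 1  # -> y = 1
if x > y:  # condition is True
    x, y = (y, x)  # -> x = 1, y = 4
x = x + y  # -> x = 5
if x > 34:  # condition is False
else:
    y = x // 2  # -> y = 2

Answer: 2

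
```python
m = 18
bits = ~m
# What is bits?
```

Trace (tracking bits):
m = 18  # -> m = 18
bits = ~m  # -> bits = -19

Answer: -19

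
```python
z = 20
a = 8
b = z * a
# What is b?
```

Trace (tracking b):
z = 20  # -> z = 20
a = 8  # -> a = 8
b = z * a  # -> b = 160

Answer: 160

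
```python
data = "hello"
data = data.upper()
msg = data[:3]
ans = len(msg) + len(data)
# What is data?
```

Trace (tracking data):
data = 'hello'  # -> data = 'hello'
data = data.upper()  # -> data = 'HELLO'
msg = data[:3]  # -> msg = 'HEL'
ans = len(msg) + len(data)  # -> ans = 8

Answer: 'HELLO'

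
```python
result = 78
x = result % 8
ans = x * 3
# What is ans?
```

Trace (tracking ans):
result = 78  # -> result = 78
x = result % 8  # -> x = 6
ans = x * 3  # -> ans = 18

Answer: 18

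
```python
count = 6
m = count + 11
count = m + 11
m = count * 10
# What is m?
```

Trace (tracking m):
count = 6  # -> count = 6
m = count + 11  # -> m = 17
count = m + 11  # -> count = 28
m = count * 10  # -> m = 280

Answer: 280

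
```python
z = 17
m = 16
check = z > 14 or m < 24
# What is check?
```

Answer: True

Derivation:
Trace (tracking check):
z = 17  # -> z = 17
m = 16  # -> m = 16
check = z > 14 or m < 24  # -> check = True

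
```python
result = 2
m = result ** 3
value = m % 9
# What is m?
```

Answer: 8

Derivation:
Trace (tracking m):
result = 2  # -> result = 2
m = result ** 3  # -> m = 8
value = m % 9  # -> value = 8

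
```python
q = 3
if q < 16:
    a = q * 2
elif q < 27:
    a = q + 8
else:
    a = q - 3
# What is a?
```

Trace (tracking a):
q = 3  # -> q = 3
if q < 16:  # condition is True
    a = q * 2  # -> a = 6

Answer: 6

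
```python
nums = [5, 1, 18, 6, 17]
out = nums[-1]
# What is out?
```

Answer: 17

Derivation:
Trace (tracking out):
nums = [5, 1, 18, 6, 17]  # -> nums = [5, 1, 18, 6, 17]
out = nums[-1]  # -> out = 17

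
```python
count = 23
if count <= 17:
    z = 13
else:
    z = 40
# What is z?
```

Trace (tracking z):
count = 23  # -> count = 23
if count <= 17:  # condition is False
else:
    z = 40  # -> z = 40

Answer: 40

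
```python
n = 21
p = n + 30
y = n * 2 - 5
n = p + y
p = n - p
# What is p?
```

Answer: 37

Derivation:
Trace (tracking p):
n = 21  # -> n = 21
p = n + 30  # -> p = 51
y = n * 2 - 5  # -> y = 37
n = p + y  # -> n = 88
p = n - p  # -> p = 37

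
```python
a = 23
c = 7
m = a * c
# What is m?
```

Trace (tracking m):
a = 23  # -> a = 23
c = 7  # -> c = 7
m = a * c  # -> m = 161

Answer: 161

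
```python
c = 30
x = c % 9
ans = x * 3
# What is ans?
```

Trace (tracking ans):
c = 30  # -> c = 30
x = c % 9  # -> x = 3
ans = x * 3  # -> ans = 9

Answer: 9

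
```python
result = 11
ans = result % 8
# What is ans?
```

Answer: 3

Derivation:
Trace (tracking ans):
result = 11  # -> result = 11
ans = result % 8  # -> ans = 3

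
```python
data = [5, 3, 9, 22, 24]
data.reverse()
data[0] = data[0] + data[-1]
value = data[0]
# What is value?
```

Answer: 29

Derivation:
Trace (tracking value):
data = [5, 3, 9, 22, 24]  # -> data = [5, 3, 9, 22, 24]
data.reverse()  # -> data = [24, 22, 9, 3, 5]
data[0] = data[0] + data[-1]  # -> data = [29, 22, 9, 3, 5]
value = data[0]  # -> value = 29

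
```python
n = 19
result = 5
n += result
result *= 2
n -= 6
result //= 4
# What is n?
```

Answer: 18

Derivation:
Trace (tracking n):
n = 19  # -> n = 19
result = 5  # -> result = 5
n += result  # -> n = 24
result *= 2  # -> result = 10
n -= 6  # -> n = 18
result //= 4  # -> result = 2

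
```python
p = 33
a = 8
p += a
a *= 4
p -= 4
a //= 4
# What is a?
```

Answer: 8

Derivation:
Trace (tracking a):
p = 33  # -> p = 33
a = 8  # -> a = 8
p += a  # -> p = 41
a *= 4  # -> a = 32
p -= 4  # -> p = 37
a //= 4  # -> a = 8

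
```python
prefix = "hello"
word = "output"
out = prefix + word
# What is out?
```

Trace (tracking out):
prefix = 'hello'  # -> prefix = 'hello'
word = 'output'  # -> word = 'output'
out = prefix + word  # -> out = 'hellooutput'

Answer: 'hellooutput'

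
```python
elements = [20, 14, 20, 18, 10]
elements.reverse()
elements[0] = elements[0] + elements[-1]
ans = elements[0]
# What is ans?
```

Answer: 30

Derivation:
Trace (tracking ans):
elements = [20, 14, 20, 18, 10]  # -> elements = [20, 14, 20, 18, 10]
elements.reverse()  # -> elements = [10, 18, 20, 14, 20]
elements[0] = elements[0] + elements[-1]  # -> elements = [30, 18, 20, 14, 20]
ans = elements[0]  # -> ans = 30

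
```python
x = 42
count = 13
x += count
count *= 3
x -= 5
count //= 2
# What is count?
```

Answer: 19

Derivation:
Trace (tracking count):
x = 42  # -> x = 42
count = 13  # -> count = 13
x += count  # -> x = 55
count *= 3  # -> count = 39
x -= 5  # -> x = 50
count //= 2  # -> count = 19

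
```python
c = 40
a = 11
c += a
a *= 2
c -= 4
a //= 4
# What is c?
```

Answer: 47

Derivation:
Trace (tracking c):
c = 40  # -> c = 40
a = 11  # -> a = 11
c += a  # -> c = 51
a *= 2  # -> a = 22
c -= 4  # -> c = 47
a //= 4  # -> a = 5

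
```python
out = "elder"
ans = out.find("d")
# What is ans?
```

Trace (tracking ans):
out = 'elder'  # -> out = 'elder'
ans = out.find('d')  # -> ans = 2

Answer: 2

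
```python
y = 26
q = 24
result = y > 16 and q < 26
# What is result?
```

Trace (tracking result):
y = 26  # -> y = 26
q = 24  # -> q = 24
result = y > 16 and q < 26  # -> result = True

Answer: True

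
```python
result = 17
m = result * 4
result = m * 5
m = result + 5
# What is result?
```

Answer: 340

Derivation:
Trace (tracking result):
result = 17  # -> result = 17
m = result * 4  # -> m = 68
result = m * 5  # -> result = 340
m = result + 5  # -> m = 345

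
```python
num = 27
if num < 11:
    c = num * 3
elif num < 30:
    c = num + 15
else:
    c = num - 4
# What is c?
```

Trace (tracking c):
num = 27  # -> num = 27
if num < 11:  # condition is False
elif num < 30:  # condition is True
    c = num + 15  # -> c = 42

Answer: 42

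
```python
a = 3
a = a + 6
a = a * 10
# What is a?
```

Trace (tracking a):
a = 3  # -> a = 3
a = a + 6  # -> a = 9
a = a * 10  # -> a = 90

Answer: 90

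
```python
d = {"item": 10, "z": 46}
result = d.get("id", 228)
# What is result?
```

Trace (tracking result):
d = {'item': 10, 'z': 46}  # -> d = {'item': 10, 'z': 46}
result = d.get('id', 228)  # -> result = 228

Answer: 228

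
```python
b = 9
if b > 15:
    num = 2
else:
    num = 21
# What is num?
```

Trace (tracking num):
b = 9  # -> b = 9
if b > 15:  # condition is False
else:
    num = 21  # -> num = 21

Answer: 21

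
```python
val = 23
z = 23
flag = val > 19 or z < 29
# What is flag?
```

Trace (tracking flag):
val = 23  # -> val = 23
z = 23  # -> z = 23
flag = val > 19 or z < 29  # -> flag = True

Answer: True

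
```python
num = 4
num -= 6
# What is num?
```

Trace (tracking num):
num = 4  # -> num = 4
num -= 6  # -> num = -2

Answer: -2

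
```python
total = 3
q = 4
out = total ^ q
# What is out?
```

Answer: 7

Derivation:
Trace (tracking out):
total = 3  # -> total = 3
q = 4  # -> q = 4
out = total ^ q  # -> out = 7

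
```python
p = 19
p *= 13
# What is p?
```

Answer: 247

Derivation:
Trace (tracking p):
p = 19  # -> p = 19
p *= 13  # -> p = 247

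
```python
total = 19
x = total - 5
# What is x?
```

Answer: 14

Derivation:
Trace (tracking x):
total = 19  # -> total = 19
x = total - 5  # -> x = 14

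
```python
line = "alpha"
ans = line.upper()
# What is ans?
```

Answer: 'ALPHA'

Derivation:
Trace (tracking ans):
line = 'alpha'  # -> line = 'alpha'
ans = line.upper()  # -> ans = 'ALPHA'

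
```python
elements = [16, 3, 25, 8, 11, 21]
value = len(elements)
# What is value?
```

Answer: 6

Derivation:
Trace (tracking value):
elements = [16, 3, 25, 8, 11, 21]  # -> elements = [16, 3, 25, 8, 11, 21]
value = len(elements)  # -> value = 6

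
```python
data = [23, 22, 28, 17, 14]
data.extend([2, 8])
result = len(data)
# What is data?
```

Answer: [23, 22, 28, 17, 14, 2, 8]

Derivation:
Trace (tracking data):
data = [23, 22, 28, 17, 14]  # -> data = [23, 22, 28, 17, 14]
data.extend([2, 8])  # -> data = [23, 22, 28, 17, 14, 2, 8]
result = len(data)  # -> result = 7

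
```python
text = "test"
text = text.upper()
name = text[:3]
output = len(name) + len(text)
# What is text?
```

Trace (tracking text):
text = 'test'  # -> text = 'test'
text = text.upper()  # -> text = 'TEST'
name = text[:3]  # -> name = 'TES'
output = len(name) + len(text)  # -> output = 7

Answer: 'TEST'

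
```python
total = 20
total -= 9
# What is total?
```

Answer: 11

Derivation:
Trace (tracking total):
total = 20  # -> total = 20
total -= 9  # -> total = 11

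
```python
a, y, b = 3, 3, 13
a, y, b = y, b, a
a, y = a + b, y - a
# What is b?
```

Trace (tracking b):
a, y, b = (3, 3, 13)  # -> a = 3, y = 3, b = 13
a, y, b = (y, b, a)  # -> a = 3, y = 13, b = 3
a, y = (a + b, y - a)  # -> a = 6, y = 10

Answer: 3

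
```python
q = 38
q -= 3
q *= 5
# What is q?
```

Trace (tracking q):
q = 38  # -> q = 38
q -= 3  # -> q = 35
q *= 5  # -> q = 175

Answer: 175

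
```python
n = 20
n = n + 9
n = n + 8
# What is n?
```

Trace (tracking n):
n = 20  # -> n = 20
n = n + 9  # -> n = 29
n = n + 8  # -> n = 37

Answer: 37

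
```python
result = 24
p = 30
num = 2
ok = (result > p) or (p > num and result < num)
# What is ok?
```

Answer: False

Derivation:
Trace (tracking ok):
result = 24  # -> result = 24
p = 30  # -> p = 30
num = 2  # -> num = 2
ok = result > p or (p > num and result < num)  # -> ok = False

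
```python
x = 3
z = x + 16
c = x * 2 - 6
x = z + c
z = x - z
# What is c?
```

Answer: 0

Derivation:
Trace (tracking c):
x = 3  # -> x = 3
z = x + 16  # -> z = 19
c = x * 2 - 6  # -> c = 0
x = z + c  # -> x = 19
z = x - z  # -> z = 0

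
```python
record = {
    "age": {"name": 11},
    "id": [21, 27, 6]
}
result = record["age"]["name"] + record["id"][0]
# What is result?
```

Trace (tracking result):
record = {'age': {'name': 11}, 'id': [21, 27, 6]}  # -> record = {'age': {'name': 11}, 'id': [21, 27, 6]}
result = record['age']['name'] + record['id'][0]  # -> result = 32

Answer: 32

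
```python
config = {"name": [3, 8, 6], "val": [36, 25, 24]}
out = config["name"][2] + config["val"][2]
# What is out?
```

Trace (tracking out):
config = {'name': [3, 8, 6], 'val': [36, 25, 24]}  # -> config = {'name': [3, 8, 6], 'val': [36, 25, 24]}
out = config['name'][2] + config['val'][2]  # -> out = 30

Answer: 30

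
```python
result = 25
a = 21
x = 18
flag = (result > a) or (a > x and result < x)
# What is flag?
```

Answer: True

Derivation:
Trace (tracking flag):
result = 25  # -> result = 25
a = 21  # -> a = 21
x = 18  # -> x = 18
flag = result > a or (a > x and result < x)  # -> flag = True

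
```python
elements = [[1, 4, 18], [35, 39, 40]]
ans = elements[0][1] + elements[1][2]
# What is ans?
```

Trace (tracking ans):
elements = [[1, 4, 18], [35, 39, 40]]  # -> elements = [[1, 4, 18], [35, 39, 40]]
ans = elements[0][1] + elements[1][2]  # -> ans = 44

Answer: 44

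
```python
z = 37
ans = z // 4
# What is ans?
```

Answer: 9

Derivation:
Trace (tracking ans):
z = 37  # -> z = 37
ans = z // 4  # -> ans = 9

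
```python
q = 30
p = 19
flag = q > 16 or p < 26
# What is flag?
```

Trace (tracking flag):
q = 30  # -> q = 30
p = 19  # -> p = 19
flag = q > 16 or p < 26  # -> flag = True

Answer: True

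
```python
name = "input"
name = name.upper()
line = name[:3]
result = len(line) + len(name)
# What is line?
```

Answer: 'INP'

Derivation:
Trace (tracking line):
name = 'input'  # -> name = 'input'
name = name.upper()  # -> name = 'INPUT'
line = name[:3]  # -> line = 'INP'
result = len(line) + len(name)  # -> result = 8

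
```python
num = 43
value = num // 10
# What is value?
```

Answer: 4

Derivation:
Trace (tracking value):
num = 43  # -> num = 43
value = num // 10  # -> value = 4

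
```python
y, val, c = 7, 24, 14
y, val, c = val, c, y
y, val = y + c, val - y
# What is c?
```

Trace (tracking c):
y, val, c = (7, 24, 14)  # -> y = 7, val = 24, c = 14
y, val, c = (val, c, y)  # -> y = 24, val = 14, c = 7
y, val = (y + c, val - y)  # -> y = 31, val = -10

Answer: 7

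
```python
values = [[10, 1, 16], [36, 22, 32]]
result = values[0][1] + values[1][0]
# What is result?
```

Answer: 37

Derivation:
Trace (tracking result):
values = [[10, 1, 16], [36, 22, 32]]  # -> values = [[10, 1, 16], [36, 22, 32]]
result = values[0][1] + values[1][0]  # -> result = 37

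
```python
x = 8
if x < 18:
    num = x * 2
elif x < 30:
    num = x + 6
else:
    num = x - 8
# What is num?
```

Answer: 16

Derivation:
Trace (tracking num):
x = 8  # -> x = 8
if x < 18:  # condition is True
    num = x * 2  # -> num = 16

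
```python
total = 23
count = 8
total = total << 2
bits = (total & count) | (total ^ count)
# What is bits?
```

Trace (tracking bits):
total = 23  # -> total = 23
count = 8  # -> count = 8
total = total << 2  # -> total = 92
bits = total & count | total ^ count  # -> bits = 92

Answer: 92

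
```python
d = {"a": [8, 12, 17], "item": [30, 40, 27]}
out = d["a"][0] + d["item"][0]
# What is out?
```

Answer: 38

Derivation:
Trace (tracking out):
d = {'a': [8, 12, 17], 'item': [30, 40, 27]}  # -> d = {'a': [8, 12, 17], 'item': [30, 40, 27]}
out = d['a'][0] + d['item'][0]  # -> out = 38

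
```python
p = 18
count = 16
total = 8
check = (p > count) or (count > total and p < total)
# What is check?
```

Answer: True

Derivation:
Trace (tracking check):
p = 18  # -> p = 18
count = 16  # -> count = 16
total = 8  # -> total = 8
check = p > count or (count > total and p < total)  # -> check = True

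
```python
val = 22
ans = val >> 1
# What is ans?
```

Trace (tracking ans):
val = 22  # -> val = 22
ans = val >> 1  # -> ans = 11

Answer: 11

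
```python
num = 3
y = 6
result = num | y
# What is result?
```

Trace (tracking result):
num = 3  # -> num = 3
y = 6  # -> y = 6
result = num | y  # -> result = 7

Answer: 7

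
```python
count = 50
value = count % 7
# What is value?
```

Trace (tracking value):
count = 50  # -> count = 50
value = count % 7  # -> value = 1

Answer: 1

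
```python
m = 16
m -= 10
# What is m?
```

Answer: 6

Derivation:
Trace (tracking m):
m = 16  # -> m = 16
m -= 10  # -> m = 6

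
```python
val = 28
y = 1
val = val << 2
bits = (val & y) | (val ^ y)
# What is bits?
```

Trace (tracking bits):
val = 28  # -> val = 28
y = 1  # -> y = 1
val = val << 2  # -> val = 112
bits = val & y | val ^ y  # -> bits = 113

Answer: 113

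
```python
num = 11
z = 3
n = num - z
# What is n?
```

Answer: 8

Derivation:
Trace (tracking n):
num = 11  # -> num = 11
z = 3  # -> z = 3
n = num - z  # -> n = 8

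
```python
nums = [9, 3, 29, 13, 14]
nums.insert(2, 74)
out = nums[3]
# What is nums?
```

Trace (tracking nums):
nums = [9, 3, 29, 13, 14]  # -> nums = [9, 3, 29, 13, 14]
nums.insert(2, 74)  # -> nums = [9, 3, 74, 29, 13, 14]
out = nums[3]  # -> out = 29

Answer: [9, 3, 74, 29, 13, 14]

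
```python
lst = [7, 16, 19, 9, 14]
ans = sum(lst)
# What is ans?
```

Answer: 65

Derivation:
Trace (tracking ans):
lst = [7, 16, 19, 9, 14]  # -> lst = [7, 16, 19, 9, 14]
ans = sum(lst)  # -> ans = 65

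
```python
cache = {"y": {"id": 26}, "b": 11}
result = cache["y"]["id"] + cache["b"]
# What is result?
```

Answer: 37

Derivation:
Trace (tracking result):
cache = {'y': {'id': 26}, 'b': 11}  # -> cache = {'y': {'id': 26}, 'b': 11}
result = cache['y']['id'] + cache['b']  # -> result = 37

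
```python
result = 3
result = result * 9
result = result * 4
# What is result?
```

Trace (tracking result):
result = 3  # -> result = 3
result = result * 9  # -> result = 27
result = result * 4  # -> result = 108

Answer: 108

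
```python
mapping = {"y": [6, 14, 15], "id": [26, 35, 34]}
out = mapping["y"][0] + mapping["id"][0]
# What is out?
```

Trace (tracking out):
mapping = {'y': [6, 14, 15], 'id': [26, 35, 34]}  # -> mapping = {'y': [6, 14, 15], 'id': [26, 35, 34]}
out = mapping['y'][0] + mapping['id'][0]  # -> out = 32

Answer: 32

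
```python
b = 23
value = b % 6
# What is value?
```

Answer: 5

Derivation:
Trace (tracking value):
b = 23  # -> b = 23
value = b % 6  # -> value = 5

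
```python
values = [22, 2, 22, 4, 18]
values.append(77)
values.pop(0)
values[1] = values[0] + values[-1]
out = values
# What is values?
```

Trace (tracking values):
values = [22, 2, 22, 4, 18]  # -> values = [22, 2, 22, 4, 18]
values.append(77)  # -> values = [22, 2, 22, 4, 18, 77]
values.pop(0)  # -> values = [2, 22, 4, 18, 77]
values[1] = values[0] + values[-1]  # -> values = [2, 79, 4, 18, 77]
out = values  # -> out = [2, 79, 4, 18, 77]

Answer: [2, 79, 4, 18, 77]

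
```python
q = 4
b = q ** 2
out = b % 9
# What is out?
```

Trace (tracking out):
q = 4  # -> q = 4
b = q ** 2  # -> b = 16
out = b % 9  # -> out = 7

Answer: 7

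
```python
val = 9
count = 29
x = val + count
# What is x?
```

Trace (tracking x):
val = 9  # -> val = 9
count = 29  # -> count = 29
x = val + count  # -> x = 38

Answer: 38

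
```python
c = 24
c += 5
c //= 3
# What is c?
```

Answer: 9

Derivation:
Trace (tracking c):
c = 24  # -> c = 24
c += 5  # -> c = 29
c //= 3  # -> c = 9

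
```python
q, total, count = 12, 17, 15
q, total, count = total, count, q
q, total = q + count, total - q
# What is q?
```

Trace (tracking q):
q, total, count = (12, 17, 15)  # -> q = 12, total = 17, count = 15
q, total, count = (total, count, q)  # -> q = 17, total = 15, count = 12
q, total = (q + count, total - q)  # -> q = 29, total = -2

Answer: 29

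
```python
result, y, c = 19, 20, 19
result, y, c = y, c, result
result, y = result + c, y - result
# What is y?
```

Answer: -1

Derivation:
Trace (tracking y):
result, y, c = (19, 20, 19)  # -> result = 19, y = 20, c = 19
result, y, c = (y, c, result)  # -> result = 20, y = 19, c = 19
result, y = (result + c, y - result)  # -> result = 39, y = -1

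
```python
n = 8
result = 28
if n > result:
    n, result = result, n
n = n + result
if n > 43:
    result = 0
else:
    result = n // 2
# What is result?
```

Trace (tracking result):
n = 8  # -> n = 8
result = 28  # -> result = 28
if n > result:  # condition is False
n = n + result  # -> n = 36
if n > 43:  # condition is False
else:
    result = n // 2  # -> result = 18

Answer: 18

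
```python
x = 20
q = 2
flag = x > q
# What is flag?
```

Trace (tracking flag):
x = 20  # -> x = 20
q = 2  # -> q = 2
flag = x > q  # -> flag = True

Answer: True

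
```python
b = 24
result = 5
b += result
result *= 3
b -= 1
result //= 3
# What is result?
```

Trace (tracking result):
b = 24  # -> b = 24
result = 5  # -> result = 5
b += result  # -> b = 29
result *= 3  # -> result = 15
b -= 1  # -> b = 28
result //= 3  # -> result = 5

Answer: 5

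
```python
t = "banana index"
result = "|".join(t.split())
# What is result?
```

Trace (tracking result):
t = 'banana index'  # -> t = 'banana index'
result = '|'.join(t.split())  # -> result = 'banana|index'

Answer: 'banana|index'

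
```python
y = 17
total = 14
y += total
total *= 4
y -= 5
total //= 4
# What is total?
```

Trace (tracking total):
y = 17  # -> y = 17
total = 14  # -> total = 14
y += total  # -> y = 31
total *= 4  # -> total = 56
y -= 5  # -> y = 26
total //= 4  # -> total = 14

Answer: 14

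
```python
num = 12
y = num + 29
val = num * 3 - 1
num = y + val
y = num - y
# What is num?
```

Trace (tracking num):
num = 12  # -> num = 12
y = num + 29  # -> y = 41
val = num * 3 - 1  # -> val = 35
num = y + val  # -> num = 76
y = num - y  # -> y = 35

Answer: 76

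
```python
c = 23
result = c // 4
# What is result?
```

Answer: 5

Derivation:
Trace (tracking result):
c = 23  # -> c = 23
result = c // 4  # -> result = 5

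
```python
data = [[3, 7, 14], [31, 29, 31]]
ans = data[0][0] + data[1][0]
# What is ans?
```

Trace (tracking ans):
data = [[3, 7, 14], [31, 29, 31]]  # -> data = [[3, 7, 14], [31, 29, 31]]
ans = data[0][0] + data[1][0]  # -> ans = 34

Answer: 34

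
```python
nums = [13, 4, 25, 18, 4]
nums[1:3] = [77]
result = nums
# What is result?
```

Answer: [13, 77, 18, 4]

Derivation:
Trace (tracking result):
nums = [13, 4, 25, 18, 4]  # -> nums = [13, 4, 25, 18, 4]
nums[1:3] = [77]  # -> nums = [13, 77, 18, 4]
result = nums  # -> result = [13, 77, 18, 4]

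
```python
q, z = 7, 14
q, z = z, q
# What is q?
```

Trace (tracking q):
q, z = (7, 14)  # -> q = 7, z = 14
q, z = (z, q)  # -> q = 14, z = 7

Answer: 14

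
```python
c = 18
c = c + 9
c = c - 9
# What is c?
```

Trace (tracking c):
c = 18  # -> c = 18
c = c + 9  # -> c = 27
c = c - 9  # -> c = 18

Answer: 18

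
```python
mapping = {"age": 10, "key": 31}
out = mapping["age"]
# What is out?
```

Answer: 10

Derivation:
Trace (tracking out):
mapping = {'age': 10, 'key': 31}  # -> mapping = {'age': 10, 'key': 31}
out = mapping['age']  # -> out = 10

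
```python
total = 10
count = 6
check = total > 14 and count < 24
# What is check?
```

Answer: False

Derivation:
Trace (tracking check):
total = 10  # -> total = 10
count = 6  # -> count = 6
check = total > 14 and count < 24  # -> check = False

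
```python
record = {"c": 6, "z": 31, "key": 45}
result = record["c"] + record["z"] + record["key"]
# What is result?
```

Answer: 82

Derivation:
Trace (tracking result):
record = {'c': 6, 'z': 31, 'key': 45}  # -> record = {'c': 6, 'z': 31, 'key': 45}
result = record['c'] + record['z'] + record['key']  # -> result = 82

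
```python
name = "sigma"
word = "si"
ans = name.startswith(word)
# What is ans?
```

Answer: True

Derivation:
Trace (tracking ans):
name = 'sigma'  # -> name = 'sigma'
word = 'si'  # -> word = 'si'
ans = name.startswith(word)  # -> ans = True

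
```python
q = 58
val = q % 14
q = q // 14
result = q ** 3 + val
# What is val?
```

Trace (tracking val):
q = 58  # -> q = 58
val = q % 14  # -> val = 2
q = q // 14  # -> q = 4
result = q ** 3 + val  # -> result = 66

Answer: 2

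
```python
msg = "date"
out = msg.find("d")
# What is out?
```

Trace (tracking out):
msg = 'date'  # -> msg = 'date'
out = msg.find('d')  # -> out = 0

Answer: 0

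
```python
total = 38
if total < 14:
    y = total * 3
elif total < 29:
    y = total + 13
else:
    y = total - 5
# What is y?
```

Answer: 33

Derivation:
Trace (tracking y):
total = 38  # -> total = 38
if total < 14:  # condition is False
elif total < 29:  # condition is False
else:
    y = total - 5  # -> y = 33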